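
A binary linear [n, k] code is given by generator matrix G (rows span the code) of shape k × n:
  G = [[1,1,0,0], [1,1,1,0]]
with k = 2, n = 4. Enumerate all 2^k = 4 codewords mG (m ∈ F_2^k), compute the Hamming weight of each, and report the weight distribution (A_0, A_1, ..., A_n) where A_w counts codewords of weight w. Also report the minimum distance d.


Weight distribution: A_0 = 1, A_1 = 1, A_2 = 1, A_3 = 1. Minimum distance d = 1.

Enumerate all 2^2 = 4 messages m ∈ F_2^2.
For each, compute codeword c = mG in F_2^4, then tally its weight.
  m = 00 → c = 0000, weight = 0.
  m = 10 → c = 1100, weight = 2.
  m = 01 → c = 1110, weight = 3.
  m = 11 → c = 0010, weight = 1.
Tally weights:
  weight 0: 1 codewords.
  weight 1: 1 codewords.
  weight 2: 1 codewords.
  weight 3: 1 codewords.
Minimum distance d = smallest w > 0 with A_w > 0 = 1.
Sanity: Σ A_w = 4 = 2^2 = 4 ✓.


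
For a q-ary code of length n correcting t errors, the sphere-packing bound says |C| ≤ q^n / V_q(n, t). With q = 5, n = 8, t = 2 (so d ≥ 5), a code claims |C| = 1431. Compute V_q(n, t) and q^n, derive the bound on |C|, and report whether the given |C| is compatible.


V_q(n, t) = 481, q^n = 390625, Hamming bound = 812, |C| = 1431 > bound (violated).

Step 1: Compute V_q(n, t) = Σ_{j=0}^2 C(n, j) (q−1)^j.
  j = 0: C(8,0)·(4)^0 = 1·1 = 1.
  j = 1: C(8,1)·(4)^1 = 8·4 = 32.
  j = 2: C(8,2)·(4)^2 = 28·16 = 448.
  V_q(n, t) = 1 + 32 + 448 = 481.
Step 2: q^n = 5^8 = 390625.
Step 3: Hamming bound ⌊q^n / V_q(n,t)⌋ = ⌊390625/481⌋ = 812.
Step 4: Compare |C| = 1431 to 812: violated.
The claimed |C| lies above the Hamming bound, so no 5-ary code of length 8 with d ≥ 5 can have 1431 codewords.


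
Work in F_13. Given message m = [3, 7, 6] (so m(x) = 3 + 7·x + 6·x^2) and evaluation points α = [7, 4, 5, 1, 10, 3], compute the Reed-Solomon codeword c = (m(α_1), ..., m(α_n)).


c = [8, 10, 6, 3, 10, 0]

Message polynomial: m(x) = 3 + 7·x + 6·x^2 (mod 13).
For each evaluation point α_i, compute m(α_i) mod 13:
  α_1 = 7: Horner steps 6 → 10 → 8, so m(7) = 8.
  α_2 = 4: Horner steps 6 → 5 → 10, so m(4) = 10.
  α_3 = 5: Horner steps 6 → 11 → 6, so m(5) = 6.
  α_4 = 1: Horner steps 6 → 0 → 3, so m(1) = 3.
  α_5 = 10: Horner steps 6 → 2 → 10, so m(10) = 10.
  α_6 = 3: Horner steps 6 → 12 → 0, so m(3) = 0.
Codeword c = [8, 10, 6, 3, 10, 0] ∈ F_13^6.


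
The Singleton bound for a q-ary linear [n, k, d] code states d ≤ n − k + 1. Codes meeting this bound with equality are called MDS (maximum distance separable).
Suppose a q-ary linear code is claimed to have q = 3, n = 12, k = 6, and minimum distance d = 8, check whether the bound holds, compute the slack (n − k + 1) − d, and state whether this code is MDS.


Singleton RHS = n − k + 1 = 7, slack = -1, bound violated (no such code; not MDS).

Singleton bound: d ≤ n − k + 1.
Here n = 12, k = 6, so n − k + 1 = 7.
Given d = 8, check d ≤ 7: NO.
Slack = (n − k + 1) − d = -1.
The slack is negative: d = 8 exceeds n − k + 1 = 7 by 1, so the Singleton bound is violated and no linear [12, 6, 8]_3 code can exist. In particular it is not MDS (MDS requires d = n − k + 1 exactly).
Description: the claimed parameters are [12, 6, 8]_3; such a code would be impossible (violates the Singleton bound).


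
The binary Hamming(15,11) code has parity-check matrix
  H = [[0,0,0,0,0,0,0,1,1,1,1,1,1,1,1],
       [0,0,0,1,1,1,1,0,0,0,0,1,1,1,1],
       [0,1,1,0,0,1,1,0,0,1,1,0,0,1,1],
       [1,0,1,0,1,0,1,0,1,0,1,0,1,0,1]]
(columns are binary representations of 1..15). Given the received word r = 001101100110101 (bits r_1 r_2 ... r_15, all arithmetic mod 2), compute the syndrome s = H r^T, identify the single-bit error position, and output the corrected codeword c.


s = (0, 1, 0, 1)^T, error position = 5, corrected codeword c = 001111100110101

Compute s = H r^T mod 2 one row at a time:
  s_1 = 0 + 0 + 1 + 1 + 0 + 1 + 0 + 1 = 4 ≡ 0 (mod 2).
  s_2 = 1 + 0 + 1 + 1 + 0 + 1 + 0 + 1 = 5 ≡ 1 (mod 2).
  s_3 = 0 + 1 + 1 + 1 + 1 + 1 + 0 + 1 = 6 ≡ 0 (mod 2).
  s_4 = 0 + 1 + 0 + 1 + 0 + 1 + 1 + 1 = 5 ≡ 1 (mod 2).
s = (0, 1, 0, 1)^T — this equals column 5 of H (binary 0101), so error is at position 5.
Correct: flip bit 5 of r = 001101100110101 to get c = 001111100110101.


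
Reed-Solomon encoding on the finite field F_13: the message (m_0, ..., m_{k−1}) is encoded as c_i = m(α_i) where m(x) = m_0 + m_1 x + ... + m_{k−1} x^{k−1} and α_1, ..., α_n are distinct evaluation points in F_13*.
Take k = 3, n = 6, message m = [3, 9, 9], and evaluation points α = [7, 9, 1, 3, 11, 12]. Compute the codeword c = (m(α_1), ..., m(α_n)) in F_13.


c = [0, 7, 8, 7, 8, 3]

Message polynomial: m(x) = 3 + 9·x + 9·x^2 (mod 13).
For each evaluation point α_i, compute m(α_i) mod 13:
  α_1 = 7: Horner steps 9 → 7 → 0, so m(7) = 0.
  α_2 = 9: Horner steps 9 → 12 → 7, so m(9) = 7.
  α_3 = 1: Horner steps 9 → 5 → 8, so m(1) = 8.
  α_4 = 3: Horner steps 9 → 10 → 7, so m(3) = 7.
  α_5 = 11: Horner steps 9 → 4 → 8, so m(11) = 8.
  α_6 = 12: Horner steps 9 → 0 → 3, so m(12) = 3.
Codeword c = [0, 7, 8, 7, 8, 3] ∈ F_13^6.


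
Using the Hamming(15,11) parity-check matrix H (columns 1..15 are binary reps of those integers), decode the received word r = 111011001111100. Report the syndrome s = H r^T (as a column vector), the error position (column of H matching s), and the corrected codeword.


s = (1, 0, 1, 0)^T, error position = 10, corrected codeword c = 111011001011100

Compute s = H r^T mod 2 one row at a time:
  s_1 = 0 + 1 + 1 + 1 + 1 + 1 + 0 + 0 = 5 ≡ 1 (mod 2).
  s_2 = 0 + 1 + 1 + 0 + 1 + 1 + 0 + 0 = 4 ≡ 0 (mod 2).
  s_3 = 1 + 1 + 1 + 0 + 1 + 1 + 0 + 0 = 5 ≡ 1 (mod 2).
  s_4 = 1 + 1 + 1 + 0 + 1 + 1 + 1 + 0 = 6 ≡ 0 (mod 2).
s = (1, 0, 1, 0)^T — this equals column 10 of H (binary 1010), so error is at position 10.
Correct: flip bit 10 of r = 111011001111100 to get c = 111011001011100.


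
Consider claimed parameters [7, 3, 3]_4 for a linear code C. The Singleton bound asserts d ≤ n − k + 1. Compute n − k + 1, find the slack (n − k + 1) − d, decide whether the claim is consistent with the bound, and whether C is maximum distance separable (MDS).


Singleton RHS = n − k + 1 = 5, slack = 2, bound satisfied, not MDS.

Singleton bound: d ≤ n − k + 1.
Here n = 7, k = 3, so n − k + 1 = 5.
Given d = 3, check d ≤ 5: YES.
Slack = (n − k + 1) − d = 2.
The code is NOT MDS (slack = 2 > 0).
Description: the claimed parameters are [7, 3, 3]_4; such a code would be non-MDS.


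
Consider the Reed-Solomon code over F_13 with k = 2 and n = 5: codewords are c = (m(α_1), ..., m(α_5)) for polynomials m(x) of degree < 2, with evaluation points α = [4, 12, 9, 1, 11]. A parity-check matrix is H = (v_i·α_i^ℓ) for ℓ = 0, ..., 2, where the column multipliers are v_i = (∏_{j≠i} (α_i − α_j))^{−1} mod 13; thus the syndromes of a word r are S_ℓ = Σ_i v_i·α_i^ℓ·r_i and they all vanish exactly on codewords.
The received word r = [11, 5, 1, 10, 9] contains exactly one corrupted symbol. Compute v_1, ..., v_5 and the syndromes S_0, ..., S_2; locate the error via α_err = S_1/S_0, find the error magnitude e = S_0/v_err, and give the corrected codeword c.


S = (6, 2, 5), error at position 3, error magnitude e = 10, c = [11, 5, 4, 10, 9].

Step 1: column multipliers v_i = (∏_{j≠i}(α_i − α_j))^{−1} mod 13.
  i = 1 (α = 4): (4−12)(4−9)(4−1)(4−11) = (−8)·(−5)·3·(−7) = −840 ≡ 5, so v_1 = 5^{−1} = 8 (mod 13).
  i = 2 (α = 12): (12−4)(12−9)(12−1)(12−11) = 8·3·11·1 = 264 ≡ 4, so v_2 = 4^{−1} = 10 (mod 13).
  i = 3 (α = 9): (9−4)(9−12)(9−1)(9−11) = 5·(−3)·8·(−2) = 240 ≡ 6, so v_3 = 6^{−1} = 11 (mod 13).
  i = 4 (α = 1): (1−4)(1−12)(1−9)(1−11) = (−3)·(−11)·(−8)·(−10) = 2640 ≡ 1, so v_4 = 1^{−1} = 1 (mod 13).
  i = 5 (α = 11): (11−4)(11−12)(11−9)(11−1) = 7·(−1)·2·10 = −140 ≡ 3, so v_5 = 3^{−1} = 9 (mod 13).
  v = [8, 10, 11, 1, 9].
Step 2: syndromes of r = [11, 5, 1, 10, 9] (all sums mod 13).
  S_0 = Σ v_i r_i = 8·11 + 10·5 + 11·1 + 1·10 + 9·9 = 240 ≡ 6.
  S_1 = Σ v_i α_i r_i = 8·4·11 + 10·12·5 + 11·9·1 + 1·1·10 + 9·11·9 = 1952 ≡ 2.
  α_i^2 mod 13 = [3, 1, 3, 1, 4].
  S_2 = Σ v_i α_i^2 r_i = 8·3·11 + 10·1·5 + 11·3·1 + 1·1·10 + 9·4·9 = 681 ≡ 5.
  S = (6, 2, 5) ≠ 0, so r is not a codeword (an error is present).
Step 3: locate the error. For a single error e at position i, S_ℓ = v_i·e·α_i^ℓ, so α_err = S_1/S_0.
  S_0^{−1} = 6^{−1} = 11 (mod 13), so α_err = 2·11 = 22 ≡ 9 = α_3. Error position i = 3.
  Consistency check: S_2/S_1 = 5·7 = 35 ≡ 9 = α_err ✓ (single-error assumption holds).
Step 4: error magnitude e = S_0/v_3 = S_0·∏_{j≠3}(α_3 − α_j) = 6·6 = 36 ≡ 10 (mod 13).
Step 5: correct position 3: c_3 = r_3 − e = 1 − 10 ≡ 4 (mod 13). Hence c = [11, 5, 4, 10, 9].
  Check: interpolating c through the α_i gives m(x) = 1 + 9·x (degree < 2) with m(α_i) = c_i for every i, so c is indeed a codeword.


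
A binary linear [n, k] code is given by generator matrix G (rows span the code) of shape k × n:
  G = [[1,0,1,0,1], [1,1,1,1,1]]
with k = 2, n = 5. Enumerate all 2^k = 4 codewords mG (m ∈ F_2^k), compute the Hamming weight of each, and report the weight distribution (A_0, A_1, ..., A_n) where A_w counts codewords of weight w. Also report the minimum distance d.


Weight distribution: A_0 = 1, A_2 = 1, A_3 = 1, A_5 = 1. Minimum distance d = 2.

Enumerate all 2^2 = 4 messages m ∈ F_2^2.
For each, compute codeword c = mG in F_2^5, then tally its weight.
  m = 00 → c = 00000, weight = 0.
  m = 10 → c = 10101, weight = 3.
  m = 01 → c = 11111, weight = 5.
  m = 11 → c = 01010, weight = 2.
Tally weights:
  weight 0: 1 codewords.
  weight 2: 1 codewords.
  weight 3: 1 codewords.
  weight 5: 1 codewords.
Minimum distance d = smallest w > 0 with A_w > 0 = 2.
Sanity: Σ A_w = 4 = 2^2 = 4 ✓.


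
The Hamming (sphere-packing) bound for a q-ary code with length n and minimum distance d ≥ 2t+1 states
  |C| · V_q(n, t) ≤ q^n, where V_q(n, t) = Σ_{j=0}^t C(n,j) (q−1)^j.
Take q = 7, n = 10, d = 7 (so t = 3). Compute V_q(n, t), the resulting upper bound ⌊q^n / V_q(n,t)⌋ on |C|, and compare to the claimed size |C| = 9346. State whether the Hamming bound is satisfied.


V_q(n, t) = 27601, q^n = 282475249, Hamming bound = 10234, |C| = 9346 ≤ bound (satisfied).

Step 1: Compute V_q(n, t) = Σ_{j=0}^3 C(n, j) (q−1)^j.
  j = 0: C(10,0)·(6)^0 = 1·1 = 1.
  j = 1: C(10,1)·(6)^1 = 10·6 = 60.
  j = 2: C(10,2)·(6)^2 = 45·36 = 1620.
  j = 3: C(10,3)·(6)^3 = 120·216 = 25920.
  V_q(n, t) = 1 + 60 + 1620 + 25920 = 27601.
Step 2: q^n = 7^10 = 282475249.
Step 3: Hamming bound ⌊q^n / V_q(n,t)⌋ = ⌊282475249/27601⌋ = 10234.
Step 4: Compare |C| = 9346 to 10234: satisfied.
The claimed |C| lies below the Hamming bound.


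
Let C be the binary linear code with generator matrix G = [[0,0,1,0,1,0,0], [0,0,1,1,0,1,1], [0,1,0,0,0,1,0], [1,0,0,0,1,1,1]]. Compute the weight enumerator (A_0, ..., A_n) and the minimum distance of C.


Weight distribution: A_0 = 1, A_2 = 3, A_4 = 11, A_6 = 1. Minimum distance d = 2.

Enumerate all 2^4 = 16 messages m ∈ F_2^4.
For each, compute codeword c = mG in F_2^7, then tally its weight.
  m = 0000 → c = 0000000, weight = 0.
  m = 1000 → c = 0010100, weight = 2.
  m = 0100 → c = 0011011, weight = 4.
  m = 1100 → c = 0001111, weight = 4.
  m = 0010 → c = 0100010, weight = 2.
  m = 1010 → c = 0110110, weight = 4.
  m = 0110 → c = 0111001, weight = 4.
  m = 1110 → c = 0101101, weight = 4.
  m = 0001 → c = 1000111, weight = 4.
  m = 1001 → c = 1010011, weight = 4.
  m = 0101 → c = 1011100, weight = 4.
  m = 1101 → c = 1001000, weight = 2.
  m = 0011 → c = 1100101, weight = 4.
  m = 1011 → c = 1110001, weight = 4.
  m = 0111 → c = 1111110, weight = 6.
  m = 1111 → c = 1101010, weight = 4.
Tally weights:
  weight 0: 1 codewords.
  weight 2: 3 codewords.
  weight 4: 11 codewords.
  weight 6: 1 codewords.
Minimum distance d = smallest w > 0 with A_w > 0 = 2.
Sanity: Σ A_w = 16 = 2^4 = 16 ✓.


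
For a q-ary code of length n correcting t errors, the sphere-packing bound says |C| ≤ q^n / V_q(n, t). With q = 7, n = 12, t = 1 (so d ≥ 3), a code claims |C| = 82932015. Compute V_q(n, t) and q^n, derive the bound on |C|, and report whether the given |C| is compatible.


V_q(n, t) = 73, q^n = 13841287201, Hamming bound = 189606673, |C| = 82932015 ≤ bound (satisfied).

Step 1: Compute V_q(n, t) = Σ_{j=0}^1 C(n, j) (q−1)^j.
  j = 0: C(12,0)·(6)^0 = 1·1 = 1.
  j = 1: C(12,1)·(6)^1 = 12·6 = 72.
  V_q(n, t) = 1 + 72 = 73.
Step 2: q^n = 7^12 = 13841287201.
Step 3: Hamming bound ⌊q^n / V_q(n,t)⌋ = ⌊13841287201/73⌋ = 189606673.
Step 4: Compare |C| = 82932015 to 189606673: satisfied.
The claimed |C| lies below the Hamming bound.


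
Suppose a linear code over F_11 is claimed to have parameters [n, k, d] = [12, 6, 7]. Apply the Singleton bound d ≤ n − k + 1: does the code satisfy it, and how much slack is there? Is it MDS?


Singleton RHS = n − k + 1 = 7, slack = 0, bound satisfied, MDS.

Singleton bound: d ≤ n − k + 1.
Here n = 12, k = 6, so n − k + 1 = 7.
Given d = 7, check d ≤ 7: YES.
Slack = (n − k + 1) − d = 0.
The code is MDS (slack = 0).
Description: the claimed parameters are [12, 6, 7]_11; such a code would be MDS (meets Singleton bound).


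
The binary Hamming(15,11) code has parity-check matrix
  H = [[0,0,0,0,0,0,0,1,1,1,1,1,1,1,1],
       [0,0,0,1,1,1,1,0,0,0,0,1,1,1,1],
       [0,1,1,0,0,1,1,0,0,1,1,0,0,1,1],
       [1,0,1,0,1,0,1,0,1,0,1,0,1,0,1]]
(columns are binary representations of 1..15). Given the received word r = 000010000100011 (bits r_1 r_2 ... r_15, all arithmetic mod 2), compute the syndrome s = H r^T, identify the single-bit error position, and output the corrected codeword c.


s = (1, 1, 1, 0)^T, error position = 14, corrected codeword c = 000010000100001

Compute s = H r^T mod 2 one row at a time:
  s_1 = 0 + 0 + 1 + 0 + 0 + 0 + 1 + 1 = 3 ≡ 1 (mod 2).
  s_2 = 0 + 1 + 0 + 0 + 0 + 0 + 1 + 1 = 3 ≡ 1 (mod 2).
  s_3 = 0 + 0 + 0 + 0 + 1 + 0 + 1 + 1 = 3 ≡ 1 (mod 2).
  s_4 = 0 + 0 + 1 + 0 + 0 + 0 + 0 + 1 = 2 ≡ 0 (mod 2).
s = (1, 1, 1, 0)^T — this equals column 14 of H (binary 1110), so error is at position 14.
Correct: flip bit 14 of r = 000010000100011 to get c = 000010000100001.


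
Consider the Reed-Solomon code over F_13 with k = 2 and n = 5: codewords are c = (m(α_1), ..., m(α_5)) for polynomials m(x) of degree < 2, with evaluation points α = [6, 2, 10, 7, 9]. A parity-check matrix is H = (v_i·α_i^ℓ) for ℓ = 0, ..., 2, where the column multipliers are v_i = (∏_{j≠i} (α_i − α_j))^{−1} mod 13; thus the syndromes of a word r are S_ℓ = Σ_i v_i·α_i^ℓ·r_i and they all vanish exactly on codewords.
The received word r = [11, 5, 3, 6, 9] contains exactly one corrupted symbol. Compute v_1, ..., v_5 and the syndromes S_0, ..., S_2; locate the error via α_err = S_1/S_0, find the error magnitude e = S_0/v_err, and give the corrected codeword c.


S = (5, 11, 6), error at position 3, error magnitude e = 12, c = [11, 5, 4, 6, 9].

Step 1: column multipliers v_i = (∏_{j≠i}(α_i − α_j))^{−1} mod 13.
  i = 1 (α = 6): (6−2)(6−10)(6−7)(6−9) = 4·(−4)·(−1)·(−3) = −48 ≡ 4, so v_1 = 4^{−1} = 10 (mod 13).
  i = 2 (α = 2): (2−6)(2−10)(2−7)(2−9) = (−4)·(−8)·(−5)·(−7) = 1120 ≡ 2, so v_2 = 2^{−1} = 7 (mod 13).
  i = 3 (α = 10): (10−6)(10−2)(10−7)(10−9) = 4·8·3·1 = 96 ≡ 5, so v_3 = 5^{−1} = 8 (mod 13).
  i = 4 (α = 7): (7−6)(7−2)(7−10)(7−9) = 1·5·(−3)·(−2) = 30 ≡ 4, so v_4 = 4^{−1} = 10 (mod 13).
  i = 5 (α = 9): (9−6)(9−2)(9−10)(9−7) = 3·7·(−1)·2 = −42 ≡ 10, so v_5 = 10^{−1} = 4 (mod 13).
  v = [10, 7, 8, 10, 4].
Step 2: syndromes of r = [11, 5, 3, 6, 9] (all sums mod 13).
  S_0 = Σ v_i r_i = 10·11 + 7·5 + 8·3 + 10·6 + 4·9 = 265 ≡ 5.
  S_1 = Σ v_i α_i r_i = 10·6·11 + 7·2·5 + 8·10·3 + 10·7·6 + 4·9·9 = 1714 ≡ 11.
  α_i^2 mod 13 = [10, 4, 9, 10, 3].
  S_2 = Σ v_i α_i^2 r_i = 10·10·11 + 7·4·5 + 8·9·3 + 10·10·6 + 4·3·9 = 2164 ≡ 6.
  S = (5, 11, 6) ≠ 0, so r is not a codeword (an error is present).
Step 3: locate the error. For a single error e at position i, S_ℓ = v_i·e·α_i^ℓ, so α_err = S_1/S_0.
  S_0^{−1} = 5^{−1} = 8 (mod 13), so α_err = 11·8 = 88 ≡ 10 = α_3. Error position i = 3.
  Consistency check: S_2/S_1 = 6·6 = 36 ≡ 10 = α_err ✓ (single-error assumption holds).
Step 4: error magnitude e = S_0/v_3 = S_0·∏_{j≠3}(α_3 − α_j) = 5·5 = 25 ≡ 12 (mod 13).
Step 5: correct position 3: c_3 = r_3 − e = 3 − 12 ≡ 4 (mod 13). Hence c = [11, 5, 4, 6, 9].
  Check: interpolating c through the α_i gives m(x) = 2 + 8·x (degree < 2) with m(α_i) = c_i for every i, so c is indeed a codeword.


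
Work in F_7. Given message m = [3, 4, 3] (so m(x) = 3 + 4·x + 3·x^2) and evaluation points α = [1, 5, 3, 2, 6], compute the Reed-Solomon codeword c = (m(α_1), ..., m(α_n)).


c = [3, 0, 0, 2, 2]

Message polynomial: m(x) = 3 + 4·x + 3·x^2 (mod 7).
For each evaluation point α_i, compute m(α_i) mod 7:
  α_1 = 1: Horner steps 3 → 0 → 3, so m(1) = 3.
  α_2 = 5: Horner steps 3 → 5 → 0, so m(5) = 0.
  α_3 = 3: Horner steps 3 → 6 → 0, so m(3) = 0.
  α_4 = 2: Horner steps 3 → 3 → 2, so m(2) = 2.
  α_5 = 6: Horner steps 3 → 1 → 2, so m(6) = 2.
Codeword c = [3, 0, 0, 2, 2] ∈ F_7^5.


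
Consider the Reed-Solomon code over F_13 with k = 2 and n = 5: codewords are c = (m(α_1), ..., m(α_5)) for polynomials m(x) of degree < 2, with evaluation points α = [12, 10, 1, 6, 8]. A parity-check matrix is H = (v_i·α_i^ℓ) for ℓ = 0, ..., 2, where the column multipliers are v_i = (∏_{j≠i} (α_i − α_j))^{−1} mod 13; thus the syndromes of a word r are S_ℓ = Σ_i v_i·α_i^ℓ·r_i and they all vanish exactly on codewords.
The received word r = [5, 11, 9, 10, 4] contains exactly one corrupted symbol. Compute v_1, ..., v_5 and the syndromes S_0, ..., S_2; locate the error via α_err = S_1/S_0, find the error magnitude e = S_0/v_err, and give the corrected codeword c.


S = (7, 7, 7), error at position 3, error magnitude e = 10, c = [5, 11, 12, 10, 4].

Step 1: column multipliers v_i = (∏_{j≠i}(α_i − α_j))^{−1} mod 13.
  i = 1 (α = 12): (12−10)(12−1)(12−6)(12−8) = 2·11·6·4 = 528 ≡ 8, so v_1 = 8^{−1} = 5 (mod 13).
  i = 2 (α = 10): (10−12)(10−1)(10−6)(10−8) = (−2)·9·4·2 = −144 ≡ 12, so v_2 = 12^{−1} = 12 (mod 13).
  i = 3 (α = 1): (1−12)(1−10)(1−6)(1−8) = (−11)·(−9)·(−5)·(−7) = 3465 ≡ 7, so v_3 = 7^{−1} = 2 (mod 13).
  i = 4 (α = 6): (6−12)(6−10)(6−1)(6−8) = (−6)·(−4)·5·(−2) = −240 ≡ 7, so v_4 = 7^{−1} = 2 (mod 13).
  i = 5 (α = 8): (8−12)(8−10)(8−1)(8−6) = (−4)·(−2)·7·2 = 112 ≡ 8, so v_5 = 8^{−1} = 5 (mod 13).
  v = [5, 12, 2, 2, 5].
Step 2: syndromes of r = [5, 11, 9, 10, 4] (all sums mod 13).
  S_0 = Σ v_i r_i = 5·5 + 12·11 + 2·9 + 2·10 + 5·4 = 215 ≡ 7.
  S_1 = Σ v_i α_i r_i = 5·12·5 + 12·10·11 + 2·1·9 + 2·6·10 + 5·8·4 = 1918 ≡ 7.
  α_i^2 mod 13 = [1, 9, 1, 10, 12].
  S_2 = Σ v_i α_i^2 r_i = 5·1·5 + 12·9·11 + 2·1·9 + 2·10·10 + 5·12·4 = 1671 ≡ 7.
  S = (7, 7, 7) ≠ 0, so r is not a codeword (an error is present).
Step 3: locate the error. For a single error e at position i, S_ℓ = v_i·e·α_i^ℓ, so α_err = S_1/S_0.
  S_0^{−1} = 7^{−1} = 2 (mod 13), so α_err = 7·2 = 14 ≡ 1 = α_3. Error position i = 3.
  Consistency check: S_2/S_1 = 7·2 = 14 ≡ 1 = α_err ✓ (single-error assumption holds).
Step 4: error magnitude e = S_0/v_3 = S_0·∏_{j≠3}(α_3 − α_j) = 7·7 = 49 ≡ 10 (mod 13).
Step 5: correct position 3: c_3 = r_3 − e = 9 − 10 ≡ 12 (mod 13). Hence c = [5, 11, 12, 10, 4].
  Check: interpolating c through the α_i gives m(x) = 2 + 10·x (degree < 2) with m(α_i) = c_i for every i, so c is indeed a codeword.


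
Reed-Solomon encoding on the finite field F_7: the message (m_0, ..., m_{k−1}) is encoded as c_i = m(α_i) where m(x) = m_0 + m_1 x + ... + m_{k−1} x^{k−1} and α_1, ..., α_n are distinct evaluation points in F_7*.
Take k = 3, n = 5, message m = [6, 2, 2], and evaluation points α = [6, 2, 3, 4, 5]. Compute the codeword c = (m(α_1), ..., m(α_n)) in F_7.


c = [6, 4, 2, 4, 3]

Message polynomial: m(x) = 6 + 2·x + 2·x^2 (mod 7).
For each evaluation point α_i, compute m(α_i) mod 7:
  α_1 = 6: Horner steps 2 → 0 → 6, so m(6) = 6.
  α_2 = 2: Horner steps 2 → 6 → 4, so m(2) = 4.
  α_3 = 3: Horner steps 2 → 1 → 2, so m(3) = 2.
  α_4 = 4: Horner steps 2 → 3 → 4, so m(4) = 4.
  α_5 = 5: Horner steps 2 → 5 → 3, so m(5) = 3.
Codeword c = [6, 4, 2, 4, 3] ∈ F_7^5.


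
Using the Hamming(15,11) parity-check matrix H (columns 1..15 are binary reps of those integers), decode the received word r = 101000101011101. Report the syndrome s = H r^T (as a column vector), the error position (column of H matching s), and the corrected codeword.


s = (1, 0, 0, 1)^T, error position = 9, corrected codeword c = 101000100011101

Compute s = H r^T mod 2 one row at a time:
  s_1 = 0 + 1 + 0 + 1 + 1 + 1 + 0 + 1 = 5 ≡ 1 (mod 2).
  s_2 = 0 + 0 + 0 + 1 + 1 + 1 + 0 + 1 = 4 ≡ 0 (mod 2).
  s_3 = 0 + 1 + 0 + 1 + 0 + 1 + 0 + 1 = 4 ≡ 0 (mod 2).
  s_4 = 1 + 1 + 0 + 1 + 1 + 1 + 1 + 1 = 7 ≡ 1 (mod 2).
s = (1, 0, 0, 1)^T — this equals column 9 of H (binary 1001), so error is at position 9.
Correct: flip bit 9 of r = 101000101011101 to get c = 101000100011101.


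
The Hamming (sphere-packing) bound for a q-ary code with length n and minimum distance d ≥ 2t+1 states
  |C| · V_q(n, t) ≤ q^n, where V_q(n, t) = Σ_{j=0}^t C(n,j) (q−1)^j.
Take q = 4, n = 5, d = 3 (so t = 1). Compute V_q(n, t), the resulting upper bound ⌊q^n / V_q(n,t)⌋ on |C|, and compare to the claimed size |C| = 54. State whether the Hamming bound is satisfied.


V_q(n, t) = 16, q^n = 1024, Hamming bound = 64, |C| = 54 ≤ bound (satisfied).

Step 1: Compute V_q(n, t) = Σ_{j=0}^1 C(n, j) (q−1)^j.
  j = 0: C(5,0)·(3)^0 = 1·1 = 1.
  j = 1: C(5,1)·(3)^1 = 5·3 = 15.
  V_q(n, t) = 1 + 15 = 16.
Step 2: q^n = 4^5 = 1024.
Step 3: Hamming bound ⌊q^n / V_q(n,t)⌋ = ⌊1024/16⌋ = 64.
Step 4: Compare |C| = 54 to 64: satisfied.
The claimed |C| lies below the Hamming bound.


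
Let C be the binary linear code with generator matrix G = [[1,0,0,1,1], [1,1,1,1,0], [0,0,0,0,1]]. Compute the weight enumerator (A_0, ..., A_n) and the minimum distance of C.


Weight distribution: A_0 = 1, A_1 = 1, A_2 = 2, A_3 = 2, A_4 = 1, A_5 = 1. Minimum distance d = 1.

Enumerate all 2^3 = 8 messages m ∈ F_2^3.
For each, compute codeword c = mG in F_2^5, then tally its weight.
  m = 000 → c = 00000, weight = 0.
  m = 100 → c = 10011, weight = 3.
  m = 010 → c = 11110, weight = 4.
  m = 110 → c = 01101, weight = 3.
  m = 001 → c = 00001, weight = 1.
  m = 101 → c = 10010, weight = 2.
  m = 011 → c = 11111, weight = 5.
  m = 111 → c = 01100, weight = 2.
Tally weights:
  weight 0: 1 codewords.
  weight 1: 1 codewords.
  weight 2: 2 codewords.
  weight 3: 2 codewords.
  weight 4: 1 codewords.
  weight 5: 1 codewords.
Minimum distance d = smallest w > 0 with A_w > 0 = 1.
Sanity: Σ A_w = 8 = 2^3 = 8 ✓.


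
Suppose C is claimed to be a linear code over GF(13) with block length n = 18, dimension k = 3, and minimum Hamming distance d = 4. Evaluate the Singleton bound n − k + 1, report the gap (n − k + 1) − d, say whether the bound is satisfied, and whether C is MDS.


Singleton RHS = n − k + 1 = 16, slack = 12, bound satisfied, not MDS.

Singleton bound: d ≤ n − k + 1.
Here n = 18, k = 3, so n − k + 1 = 16.
Given d = 4, check d ≤ 16: YES.
Slack = (n − k + 1) − d = 12.
The code is NOT MDS (slack = 12 > 0).
Description: the claimed parameters are [18, 3, 4]_13; such a code would be non-MDS.


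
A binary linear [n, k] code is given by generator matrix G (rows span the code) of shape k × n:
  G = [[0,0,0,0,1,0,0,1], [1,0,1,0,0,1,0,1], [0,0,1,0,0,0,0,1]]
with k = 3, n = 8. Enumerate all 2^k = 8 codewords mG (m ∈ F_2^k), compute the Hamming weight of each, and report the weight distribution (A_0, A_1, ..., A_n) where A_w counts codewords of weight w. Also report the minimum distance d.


Weight distribution: A_0 = 1, A_2 = 4, A_4 = 3. Minimum distance d = 2.

Enumerate all 2^3 = 8 messages m ∈ F_2^3.
For each, compute codeword c = mG in F_2^8, then tally its weight.
  m = 000 → c = 00000000, weight = 0.
  m = 100 → c = 00001001, weight = 2.
  m = 010 → c = 10100101, weight = 4.
  m = 110 → c = 10101100, weight = 4.
  m = 001 → c = 00100001, weight = 2.
  m = 101 → c = 00101000, weight = 2.
  m = 011 → c = 10000100, weight = 2.
  m = 111 → c = 10001101, weight = 4.
Tally weights:
  weight 0: 1 codewords.
  weight 2: 4 codewords.
  weight 4: 3 codewords.
Minimum distance d = smallest w > 0 with A_w > 0 = 2.
Sanity: Σ A_w = 8 = 2^3 = 8 ✓.


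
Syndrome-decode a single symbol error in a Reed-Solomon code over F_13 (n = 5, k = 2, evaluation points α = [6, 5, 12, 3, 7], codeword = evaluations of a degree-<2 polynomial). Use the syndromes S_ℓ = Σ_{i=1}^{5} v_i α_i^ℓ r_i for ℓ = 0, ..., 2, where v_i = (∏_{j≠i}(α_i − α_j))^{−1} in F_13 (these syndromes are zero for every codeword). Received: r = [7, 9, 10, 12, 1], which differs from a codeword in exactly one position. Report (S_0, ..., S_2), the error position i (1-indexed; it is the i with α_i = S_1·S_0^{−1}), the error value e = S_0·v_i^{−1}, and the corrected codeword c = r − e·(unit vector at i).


S = (2, 10, 11), error at position 2, error magnitude e = 9, c = [7, 0, 10, 12, 1].

Step 1: column multipliers v_i = (∏_{j≠i}(α_i − α_j))^{−1} mod 13.
  i = 1 (α = 6): (6−5)(6−12)(6−3)(6−7) = 1·(−6)·3·(−1) = 18 ≡ 5, so v_1 = 5^{−1} = 8 (mod 13).
  i = 2 (α = 5): (5−6)(5−12)(5−3)(5−7) = (−1)·(−7)·2·(−2) = −28 ≡ 11, so v_2 = 11^{−1} = 6 (mod 13).
  i = 3 (α = 12): (12−6)(12−5)(12−3)(12−7) = 6·7·9·5 = 1890 ≡ 5, so v_3 = 5^{−1} = 8 (mod 13).
  i = 4 (α = 3): (3−6)(3−5)(3−12)(3−7) = (−3)·(−2)·(−9)·(−4) = 216 ≡ 8, so v_4 = 8^{−1} = 5 (mod 13).
  i = 5 (α = 7): (7−6)(7−5)(7−12)(7−3) = 1·2·(−5)·4 = −40 ≡ 12, so v_5 = 12^{−1} = 12 (mod 13).
  v = [8, 6, 8, 5, 12].
Step 2: syndromes of r = [7, 9, 10, 12, 1] (all sums mod 13).
  S_0 = Σ v_i r_i = 8·7 + 6·9 + 8·10 + 5·12 + 12·1 = 262 ≡ 2.
  S_1 = Σ v_i α_i r_i = 8·6·7 + 6·5·9 + 8·12·10 + 5·3·12 + 12·7·1 = 1830 ≡ 10.
  α_i^2 mod 13 = [10, 12, 1, 9, 10].
  S_2 = Σ v_i α_i^2 r_i = 8·10·7 + 6·12·9 + 8·1·10 + 5·9·12 + 12·10·1 = 1948 ≡ 11.
  S = (2, 10, 11) ≠ 0, so r is not a codeword (an error is present).
Step 3: locate the error. For a single error e at position i, S_ℓ = v_i·e·α_i^ℓ, so α_err = S_1/S_0.
  S_0^{−1} = 2^{−1} = 7 (mod 13), so α_err = 10·7 = 70 ≡ 5 = α_2. Error position i = 2.
  Consistency check: S_2/S_1 = 11·4 = 44 ≡ 5 = α_err ✓ (single-error assumption holds).
Step 4: error magnitude e = S_0/v_2 = S_0·∏_{j≠2}(α_2 − α_j) = 2·11 = 22 ≡ 9 (mod 13).
Step 5: correct position 2: c_2 = r_2 − e = 9 − 9 ≡ 0 (mod 13). Hence c = [7, 0, 10, 12, 1].
  Check: interpolating c through the α_i gives m(x) = 4 + 7·x (degree < 2) with m(α_i) = c_i for every i, so c is indeed a codeword.


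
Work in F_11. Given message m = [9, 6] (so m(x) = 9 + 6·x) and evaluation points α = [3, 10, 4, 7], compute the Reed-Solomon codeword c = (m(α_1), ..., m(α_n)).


c = [5, 3, 0, 7]

Message polynomial: m(x) = 9 + 6·x (mod 11).
For each evaluation point α_i, compute m(α_i) mod 11:
  α_1 = 3: Horner steps 6 → 5, so m(3) = 5.
  α_2 = 10: Horner steps 6 → 3, so m(10) = 3.
  α_3 = 4: Horner steps 6 → 0, so m(4) = 0.
  α_4 = 7: Horner steps 6 → 7, so m(7) = 7.
Codeword c = [5, 3, 0, 7] ∈ F_11^4.


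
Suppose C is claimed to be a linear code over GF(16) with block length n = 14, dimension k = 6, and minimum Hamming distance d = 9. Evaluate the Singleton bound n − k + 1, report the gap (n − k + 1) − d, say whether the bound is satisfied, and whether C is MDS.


Singleton RHS = n − k + 1 = 9, slack = 0, bound satisfied, MDS.

Singleton bound: d ≤ n − k + 1.
Here n = 14, k = 6, so n − k + 1 = 9.
Given d = 9, check d ≤ 9: YES.
Slack = (n − k + 1) − d = 0.
The code is MDS (slack = 0).
Description: the claimed parameters are [14, 6, 9]_16; such a code would be MDS (meets Singleton bound).


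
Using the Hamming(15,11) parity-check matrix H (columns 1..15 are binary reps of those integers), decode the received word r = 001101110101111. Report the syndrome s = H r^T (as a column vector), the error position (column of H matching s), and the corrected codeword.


s = (0, 1, 0, 0)^T, error position = 4, corrected codeword c = 001001110101111

Compute s = H r^T mod 2 one row at a time:
  s_1 = 1 + 0 + 1 + 0 + 1 + 1 + 1 + 1 = 6 ≡ 0 (mod 2).
  s_2 = 1 + 0 + 1 + 1 + 1 + 1 + 1 + 1 = 7 ≡ 1 (mod 2).
  s_3 = 0 + 1 + 1 + 1 + 1 + 0 + 1 + 1 = 6 ≡ 0 (mod 2).
  s_4 = 0 + 1 + 0 + 1 + 0 + 0 + 1 + 1 = 4 ≡ 0 (mod 2).
s = (0, 1, 0, 0)^T — this equals column 4 of H (binary 0100), so error is at position 4.
Correct: flip bit 4 of r = 001101110101111 to get c = 001001110101111.


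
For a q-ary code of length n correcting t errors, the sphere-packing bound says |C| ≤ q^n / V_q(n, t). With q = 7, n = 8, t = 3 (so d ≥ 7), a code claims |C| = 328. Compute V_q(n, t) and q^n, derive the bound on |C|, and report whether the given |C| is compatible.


V_q(n, t) = 13153, q^n = 5764801, Hamming bound = 438, |C| = 328 ≤ bound (satisfied).

Step 1: Compute V_q(n, t) = Σ_{j=0}^3 C(n, j) (q−1)^j.
  j = 0: C(8,0)·(6)^0 = 1·1 = 1.
  j = 1: C(8,1)·(6)^1 = 8·6 = 48.
  j = 2: C(8,2)·(6)^2 = 28·36 = 1008.
  j = 3: C(8,3)·(6)^3 = 56·216 = 12096.
  V_q(n, t) = 1 + 48 + 1008 + 12096 = 13153.
Step 2: q^n = 7^8 = 5764801.
Step 3: Hamming bound ⌊q^n / V_q(n,t)⌋ = ⌊5764801/13153⌋ = 438.
Step 4: Compare |C| = 328 to 438: satisfied.
The claimed |C| lies below the Hamming bound.


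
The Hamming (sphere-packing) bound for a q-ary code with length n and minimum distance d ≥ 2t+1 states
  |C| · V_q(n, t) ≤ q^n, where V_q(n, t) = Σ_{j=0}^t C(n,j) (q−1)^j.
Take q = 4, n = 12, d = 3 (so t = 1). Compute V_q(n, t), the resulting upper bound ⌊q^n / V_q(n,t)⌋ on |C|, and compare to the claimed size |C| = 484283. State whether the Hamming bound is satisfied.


V_q(n, t) = 37, q^n = 16777216, Hamming bound = 453438, |C| = 484283 > bound (violated).

Step 1: Compute V_q(n, t) = Σ_{j=0}^1 C(n, j) (q−1)^j.
  j = 0: C(12,0)·(3)^0 = 1·1 = 1.
  j = 1: C(12,1)·(3)^1 = 12·3 = 36.
  V_q(n, t) = 1 + 36 = 37.
Step 2: q^n = 4^12 = 16777216.
Step 3: Hamming bound ⌊q^n / V_q(n,t)⌋ = ⌊16777216/37⌋ = 453438.
Step 4: Compare |C| = 484283 to 453438: violated.
The claimed |C| lies above the Hamming bound, so no 4-ary code of length 12 with d ≥ 3 can have 484283 codewords.


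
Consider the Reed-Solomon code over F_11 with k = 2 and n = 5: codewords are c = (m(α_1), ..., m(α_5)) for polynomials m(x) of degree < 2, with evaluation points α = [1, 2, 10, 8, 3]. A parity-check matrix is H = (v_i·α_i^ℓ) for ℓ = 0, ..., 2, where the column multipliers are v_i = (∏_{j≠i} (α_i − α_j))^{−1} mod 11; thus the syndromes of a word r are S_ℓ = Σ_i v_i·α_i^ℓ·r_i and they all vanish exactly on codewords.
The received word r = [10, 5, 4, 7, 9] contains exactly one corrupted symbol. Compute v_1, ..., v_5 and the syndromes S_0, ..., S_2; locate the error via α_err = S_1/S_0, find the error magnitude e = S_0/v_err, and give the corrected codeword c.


S = (4, 4, 4), error at position 1, error magnitude e = 9, c = [1, 5, 4, 7, 9].

Step 1: column multipliers v_i = (∏_{j≠i}(α_i − α_j))^{−1} mod 11.
  i = 1 (α = 1): (1−2)(1−10)(1−8)(1−3) = (−1)·(−9)·(−7)·(−2) = 126 ≡ 5, so v_1 = 5^{−1} = 9 (mod 11).
  i = 2 (α = 2): (2−1)(2−10)(2−8)(2−3) = 1·(−8)·(−6)·(−1) = −48 ≡ 7, so v_2 = 7^{−1} = 8 (mod 11).
  i = 3 (α = 10): (10−1)(10−2)(10−8)(10−3) = 9·8·2·7 = 1008 ≡ 7, so v_3 = 7^{−1} = 8 (mod 11).
  i = 4 (α = 8): (8−1)(8−2)(8−10)(8−3) = 7·6·(−2)·5 = −420 ≡ 9, so v_4 = 9^{−1} = 5 (mod 11).
  i = 5 (α = 3): (3−1)(3−2)(3−10)(3−8) = 2·1·(−7)·(−5) = 70 ≡ 4, so v_5 = 4^{−1} = 3 (mod 11).
  v = [9, 8, 8, 5, 3].
Step 2: syndromes of r = [10, 5, 4, 7, 9] (all sums mod 11).
  S_0 = Σ v_i r_i = 9·10 + 8·5 + 8·4 + 5·7 + 3·9 = 224 ≡ 4.
  S_1 = Σ v_i α_i r_i = 9·1·10 + 8·2·5 + 8·10·4 + 5·8·7 + 3·3·9 = 851 ≡ 4.
  α_i^2 mod 11 = [1, 4, 1, 9, 9].
  S_2 = Σ v_i α_i^2 r_i = 9·1·10 + 8·4·5 + 8·1·4 + 5·9·7 + 3·9·9 = 840 ≡ 4.
  S = (4, 4, 4) ≠ 0, so r is not a codeword (an error is present).
Step 3: locate the error. For a single error e at position i, S_ℓ = v_i·e·α_i^ℓ, so α_err = S_1/S_0.
  S_0^{−1} = 4^{−1} = 3 (mod 11), so α_err = 4·3 = 12 ≡ 1 = α_1. Error position i = 1.
  Consistency check: S_2/S_1 = 4·3 = 12 ≡ 1 = α_err ✓ (single-error assumption holds).
Step 4: error magnitude e = S_0/v_1 = S_0·∏_{j≠1}(α_1 − α_j) = 4·5 = 20 ≡ 9 (mod 11).
Step 5: correct position 1: c_1 = r_1 − e = 10 − 9 ≡ 1 (mod 11). Hence c = [1, 5, 4, 7, 9].
  Check: interpolating c through the α_i gives m(x) = 8 + 4·x (degree < 2) with m(α_i) = c_i for every i, so c is indeed a codeword.


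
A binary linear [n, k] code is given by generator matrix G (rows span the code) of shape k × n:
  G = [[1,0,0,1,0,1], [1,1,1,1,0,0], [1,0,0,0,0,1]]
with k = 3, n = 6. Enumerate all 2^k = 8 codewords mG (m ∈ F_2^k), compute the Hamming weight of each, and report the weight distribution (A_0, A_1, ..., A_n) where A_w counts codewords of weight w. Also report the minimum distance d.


Weight distribution: A_0 = 1, A_1 = 1, A_2 = 1, A_3 = 3, A_4 = 2. Minimum distance d = 1.

Enumerate all 2^3 = 8 messages m ∈ F_2^3.
For each, compute codeword c = mG in F_2^6, then tally its weight.
  m = 000 → c = 000000, weight = 0.
  m = 100 → c = 100101, weight = 3.
  m = 010 → c = 111100, weight = 4.
  m = 110 → c = 011001, weight = 3.
  m = 001 → c = 100001, weight = 2.
  m = 101 → c = 000100, weight = 1.
  m = 011 → c = 011101, weight = 4.
  m = 111 → c = 111000, weight = 3.
Tally weights:
  weight 0: 1 codewords.
  weight 1: 1 codewords.
  weight 2: 1 codewords.
  weight 3: 3 codewords.
  weight 4: 2 codewords.
Minimum distance d = smallest w > 0 with A_w > 0 = 1.
Sanity: Σ A_w = 8 = 2^3 = 8 ✓.


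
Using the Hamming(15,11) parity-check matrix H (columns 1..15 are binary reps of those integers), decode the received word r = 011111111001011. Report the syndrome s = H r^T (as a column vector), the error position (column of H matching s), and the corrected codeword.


s = (1, 1, 0, 1)^T, error position = 13, corrected codeword c = 011111111001111

Compute s = H r^T mod 2 one row at a time:
  s_1 = 1 + 1 + 0 + 0 + 1 + 0 + 1 + 1 = 5 ≡ 1 (mod 2).
  s_2 = 1 + 1 + 1 + 1 + 1 + 0 + 1 + 1 = 7 ≡ 1 (mod 2).
  s_3 = 1 + 1 + 1 + 1 + 0 + 0 + 1 + 1 = 6 ≡ 0 (mod 2).
  s_4 = 0 + 1 + 1 + 1 + 1 + 0 + 0 + 1 = 5 ≡ 1 (mod 2).
s = (1, 1, 0, 1)^T — this equals column 13 of H (binary 1101), so error is at position 13.
Correct: flip bit 13 of r = 011111111001011 to get c = 011111111001111.


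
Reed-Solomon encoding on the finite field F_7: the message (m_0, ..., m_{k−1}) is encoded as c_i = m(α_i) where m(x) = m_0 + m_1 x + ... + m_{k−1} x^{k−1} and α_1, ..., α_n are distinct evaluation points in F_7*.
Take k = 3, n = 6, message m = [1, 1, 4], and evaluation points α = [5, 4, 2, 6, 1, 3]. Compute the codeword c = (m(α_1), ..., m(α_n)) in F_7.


c = [1, 6, 5, 4, 6, 5]

Message polynomial: m(x) = 1 + 1·x + 4·x^2 (mod 7).
For each evaluation point α_i, compute m(α_i) mod 7:
  α_1 = 5: Horner steps 4 → 0 → 1, so m(5) = 1.
  α_2 = 4: Horner steps 4 → 3 → 6, so m(4) = 6.
  α_3 = 2: Horner steps 4 → 2 → 5, so m(2) = 5.
  α_4 = 6: Horner steps 4 → 4 → 4, so m(6) = 4.
  α_5 = 1: Horner steps 4 → 5 → 6, so m(1) = 6.
  α_6 = 3: Horner steps 4 → 6 → 5, so m(3) = 5.
Codeword c = [1, 6, 5, 4, 6, 5] ∈ F_7^6.


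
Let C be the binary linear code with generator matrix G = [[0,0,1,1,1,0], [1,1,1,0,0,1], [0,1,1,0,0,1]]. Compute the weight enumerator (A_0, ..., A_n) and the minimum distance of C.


Weight distribution: A_0 = 1, A_1 = 1, A_3 = 2, A_4 = 3, A_5 = 1. Minimum distance d = 1.

Enumerate all 2^3 = 8 messages m ∈ F_2^3.
For each, compute codeword c = mG in F_2^6, then tally its weight.
  m = 000 → c = 000000, weight = 0.
  m = 100 → c = 001110, weight = 3.
  m = 010 → c = 111001, weight = 4.
  m = 110 → c = 110111, weight = 5.
  m = 001 → c = 011001, weight = 3.
  m = 101 → c = 010111, weight = 4.
  m = 011 → c = 100000, weight = 1.
  m = 111 → c = 101110, weight = 4.
Tally weights:
  weight 0: 1 codewords.
  weight 1: 1 codewords.
  weight 3: 2 codewords.
  weight 4: 3 codewords.
  weight 5: 1 codewords.
Minimum distance d = smallest w > 0 with A_w > 0 = 1.
Sanity: Σ A_w = 8 = 2^3 = 8 ✓.


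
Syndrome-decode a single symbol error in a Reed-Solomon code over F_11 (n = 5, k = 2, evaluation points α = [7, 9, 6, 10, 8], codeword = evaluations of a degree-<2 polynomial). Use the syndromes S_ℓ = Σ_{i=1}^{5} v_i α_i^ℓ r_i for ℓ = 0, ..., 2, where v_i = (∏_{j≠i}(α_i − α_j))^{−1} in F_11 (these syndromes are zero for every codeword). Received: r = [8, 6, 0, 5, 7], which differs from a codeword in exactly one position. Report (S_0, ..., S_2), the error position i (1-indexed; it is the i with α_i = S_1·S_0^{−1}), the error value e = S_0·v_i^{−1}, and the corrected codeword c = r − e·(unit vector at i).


S = (1, 6, 3), error at position 3, error magnitude e = 2, c = [8, 6, 9, 5, 7].

Step 1: column multipliers v_i = (∏_{j≠i}(α_i − α_j))^{−1} mod 11.
  i = 1 (α = 7): (7−9)(7−6)(7−10)(7−8) = (−2)·1·(−3)·(−1) = −6 ≡ 5, so v_1 = 5^{−1} = 9 (mod 11).
  i = 2 (α = 9): (9−7)(9−6)(9−10)(9−8) = 2·3·(−1)·1 = −6 ≡ 5, so v_2 = 5^{−1} = 9 (mod 11).
  i = 3 (α = 6): (6−7)(6−9)(6−10)(6−8) = (−1)·(−3)·(−4)·(−2) = 24 ≡ 2, so v_3 = 2^{−1} = 6 (mod 11).
  i = 4 (α = 10): (10−7)(10−9)(10−6)(10−8) = 3·1·4·2 = 24 ≡ 2, so v_4 = 2^{−1} = 6 (mod 11).
  i = 5 (α = 8): (8−7)(8−9)(8−6)(8−10) = 1·(−1)·2·(−2) = 4 ≡ 4, so v_5 = 4^{−1} = 3 (mod 11).
  v = [9, 9, 6, 6, 3].
Step 2: syndromes of r = [8, 6, 0, 5, 7] (all sums mod 11).
  S_0 = Σ v_i r_i = 9·8 + 9·6 + 6·0 + 6·5 + 3·7 = 177 ≡ 1.
  S_1 = Σ v_i α_i r_i = 9·7·8 + 9·9·6 + 6·6·0 + 6·10·5 + 3·8·7 = 1458 ≡ 6.
  α_i^2 mod 11 = [5, 4, 3, 1, 9].
  S_2 = Σ v_i α_i^2 r_i = 9·5·8 + 9·4·6 + 6·3·0 + 6·1·5 + 3·9·7 = 795 ≡ 3.
  S = (1, 6, 3) ≠ 0, so r is not a codeword (an error is present).
Step 3: locate the error. For a single error e at position i, S_ℓ = v_i·e·α_i^ℓ, so α_err = S_1/S_0.
  S_0^{−1} = 1^{−1} = 1 (mod 11), so α_err = 6·1 = 6 ≡ 6 = α_3. Error position i = 3.
  Consistency check: S_2/S_1 = 3·2 = 6 ≡ 6 = α_err ✓ (single-error assumption holds).
Step 4: error magnitude e = S_0/v_3 = S_0·∏_{j≠3}(α_3 − α_j) = 1·2 = 2 ≡ 2 (mod 11).
Step 5: correct position 3: c_3 = r_3 − e = 0 − 2 ≡ 9 (mod 11). Hence c = [8, 6, 9, 5, 7].
  Check: interpolating c through the α_i gives m(x) = 4 + 10·x (degree < 2) with m(α_i) = c_i for every i, so c is indeed a codeword.


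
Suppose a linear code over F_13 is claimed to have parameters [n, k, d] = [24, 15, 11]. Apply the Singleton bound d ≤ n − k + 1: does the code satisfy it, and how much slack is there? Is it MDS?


Singleton RHS = n − k + 1 = 10, slack = -1, bound violated (no such code; not MDS).

Singleton bound: d ≤ n − k + 1.
Here n = 24, k = 15, so n − k + 1 = 10.
Given d = 11, check d ≤ 10: NO.
Slack = (n − k + 1) − d = -1.
The slack is negative: d = 11 exceeds n − k + 1 = 10 by 1, so the Singleton bound is violated and no linear [24, 15, 11]_13 code can exist. In particular it is not MDS (MDS requires d = n − k + 1 exactly).
Description: the claimed parameters are [24, 15, 11]_13; such a code would be impossible (violates the Singleton bound).
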